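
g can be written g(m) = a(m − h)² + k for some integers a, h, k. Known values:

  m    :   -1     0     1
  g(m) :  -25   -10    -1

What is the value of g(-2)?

First differences 15, 9; second difference -6 = 2a, so a = -3.
Expanding, the m-coefficient is −2ah = 6h; matching it to the data gives h = 2, and then k = 2.
So g(m) = -3(m − 2)² + 2.
g(-2) = -3·(-4)² + 2 = -46.

-46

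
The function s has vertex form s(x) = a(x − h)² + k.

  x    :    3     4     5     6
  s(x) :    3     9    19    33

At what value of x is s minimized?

2

First differences 6, 10, 14; second difference 4 = 2a, so a = 2.
Expanding, the x-coefficient is −2ah = -4h; matching it to the data gives h = 2, and then k = 1.
So s(x) = 2(x − 2)² + 1.
Hence h = 2.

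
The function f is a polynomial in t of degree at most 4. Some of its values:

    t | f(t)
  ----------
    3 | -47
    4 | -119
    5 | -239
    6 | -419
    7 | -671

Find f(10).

First differences: -72, -120, -180, -252. Second differences: -48, -60, -72. Third differences: -12, -12.
Level-3 differences are constant, so f has degree 3.
Fitting a degree-3 polynomial gives f(t) = -2t³ + 2t + 1.
Then f(10) = -1979.

-1979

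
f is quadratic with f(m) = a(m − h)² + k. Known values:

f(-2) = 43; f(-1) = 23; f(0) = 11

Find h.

1

First differences -20, -12; second difference 8 = 2a, so a = 4.
Expanding, the m-coefficient is −2ah = -8h; matching it to the data gives h = 1, and then k = 7.
So f(m) = 4(m − 1)² + 7.
Hence h = 1.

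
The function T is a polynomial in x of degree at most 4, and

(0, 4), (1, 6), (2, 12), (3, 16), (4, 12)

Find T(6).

-44

First differences: 2, 6, 4, -4. Second differences: 4, -2, -8. Third differences: -6, -6.
Level-3 differences are constant, so T has degree 3.
Fitting a degree-3 polynomial gives T(x) = -x³ + 5x² - 2x + 4.
Then T(6) = -44.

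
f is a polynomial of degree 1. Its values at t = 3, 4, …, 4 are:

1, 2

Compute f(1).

Write f(t) = at + b; the 2 given values yield a linear system in the 2 coefficients.
Solving, f(t) = t - 2.
Then f(1) = -1.

-1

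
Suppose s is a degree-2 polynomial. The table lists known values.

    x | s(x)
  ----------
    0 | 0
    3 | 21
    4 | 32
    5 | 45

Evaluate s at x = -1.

Write s(x) = ax² + bx + c; the 4 given values yield a linear system in the 3 coefficients.
Solving, s(x) = x² + 4x.
Then s(-1) = -3.

-3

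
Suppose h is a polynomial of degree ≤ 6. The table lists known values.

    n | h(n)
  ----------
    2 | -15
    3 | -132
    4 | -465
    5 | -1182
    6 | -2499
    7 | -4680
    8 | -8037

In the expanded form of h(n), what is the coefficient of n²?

2

First differences: -117, -333, -717, -1317, -2181, -3357. Second differences: -216, -384, -600, -864, -1176. Third differences: -168, -216, -264, -312. Fourth differences: -48, -48, -48.
Level-4 differences are constant, so h has degree 4.
Fitting a degree-4 polynomial gives h(n) = -2n^4 + 2n² + 3n + 3.
The coefficient of n² is 2.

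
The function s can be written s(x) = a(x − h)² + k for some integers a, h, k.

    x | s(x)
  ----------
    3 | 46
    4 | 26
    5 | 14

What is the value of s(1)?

First differences -20, -12; second difference 8 = 2a, so a = 4.
Expanding, the x-coefficient is −2ah = -8h; matching it to the data gives h = 6, and then k = 10.
So s(x) = 4(x − 6)² + 10.
s(1) = 4·(-5)² + 10 = 110.

110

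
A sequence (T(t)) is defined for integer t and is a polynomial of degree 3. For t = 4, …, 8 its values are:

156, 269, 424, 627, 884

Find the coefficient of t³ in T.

1

First differences: 113, 155, 203, 257. Second differences: 42, 48, 54. Third differences: 6, 6.
Level-3 differences are constant, so T has degree 3.
Fitting a degree-3 polynomial gives T(t) = t³ + 6t² - 2t + 4.
The coefficient of t³ is 1.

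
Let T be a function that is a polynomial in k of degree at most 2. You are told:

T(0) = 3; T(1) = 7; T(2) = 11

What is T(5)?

First differences: 4, 4.
Level-1 differences are constant, so T has degree 1.
Fitting a degree-1 polynomial gives T(k) = 4k + 3.
Then T(5) = 23.

23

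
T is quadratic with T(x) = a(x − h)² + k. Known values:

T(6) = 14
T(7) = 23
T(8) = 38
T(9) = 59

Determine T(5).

11

First differences 9, 15, 21; second difference 6 = 2a, so a = 3.
Expanding, the x-coefficient is −2ah = -6h; matching it to the data gives h = 5, and then k = 11.
So T(x) = 3(x − 5)² + 11.
T(5) = 3·0² + 11 = 11.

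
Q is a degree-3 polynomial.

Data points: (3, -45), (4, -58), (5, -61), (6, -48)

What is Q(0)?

-6

Write Q(x) = ax³ + bx² + cx + d; the 4 given values yield a linear system in the 4 coefficients.
Solving, Q(x) = x³ - 7x² - x - 6.
The constant term is Q(0) = -6.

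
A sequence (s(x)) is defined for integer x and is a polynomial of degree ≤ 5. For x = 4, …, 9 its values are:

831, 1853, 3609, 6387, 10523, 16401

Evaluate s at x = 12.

49047

Write s(x) = ax^5 + bx^4 + cx³ + dx² + ex + p; the 6 given values yield a linear system in the 6 coefficients.
Solving, the leading coefficient vanishes, and s(x) = 2x^4 + 4x³ + 5x² - 5x + 3.
Then s(12) = 49047.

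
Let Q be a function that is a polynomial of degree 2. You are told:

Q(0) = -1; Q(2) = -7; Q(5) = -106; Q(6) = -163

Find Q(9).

Write Q(x) = ax² + bx + c; the 4 given values yield a linear system in the 3 coefficients.
Solving, Q(x) = -6x² + 9x - 1.
Then Q(9) = -406.

-406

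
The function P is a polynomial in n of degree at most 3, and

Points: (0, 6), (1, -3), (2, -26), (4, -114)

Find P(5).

-179

Write P(n) = an³ + bn² + cn + d; the 4 given values yield a linear system in the 4 coefficients.
Solving, the leading coefficient vanishes, and P(n) = -7n² - 2n + 6.
Then P(5) = -179.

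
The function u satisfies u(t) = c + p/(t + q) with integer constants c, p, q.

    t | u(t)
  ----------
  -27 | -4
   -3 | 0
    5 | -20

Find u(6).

(u(t) − c)(t + q) = p for each data point; the three points give a linear system in c and q, then p follows.
Solving: c = -5, q = -3, p = -30, so u(t) = -5 − 30/(t − 3).
Then u(6) = -5 − 30/3 = -15.

-15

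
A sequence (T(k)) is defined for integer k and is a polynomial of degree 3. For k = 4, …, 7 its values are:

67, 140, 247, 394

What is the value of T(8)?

Write T(k) = ak³ + bk² + ck + d; the 4 given values yield a linear system in the 4 coefficients.
Solving, T(k) = k³ + 2k² - 6k - 5.
Then T(8) = 587.

587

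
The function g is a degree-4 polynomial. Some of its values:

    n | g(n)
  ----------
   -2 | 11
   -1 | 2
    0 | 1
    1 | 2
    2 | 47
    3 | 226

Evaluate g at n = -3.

Write g(n) = an^4 + bn³ + cn² + dn + e; the 6 given values yield a linear system in the 5 coefficients.
Solving, g(n) = 2n^4 + 3n³ - n² - 3n + 1.
Then g(-3) = 82.

82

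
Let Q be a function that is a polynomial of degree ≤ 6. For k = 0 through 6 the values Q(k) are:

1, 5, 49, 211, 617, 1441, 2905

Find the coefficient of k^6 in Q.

First differences: 4, 44, 162, 406, 824, 1464. Second differences: 40, 118, 244, 418, 640. Third differences: 78, 126, 174, 222. Fourth differences: 48, 48, 48.
Level-4 differences are constant, so Q has degree 4.
Fitting a degree-4 polynomial gives Q(k) = 2k^4 + k³ + 3k² - 2k + 1.
The coefficient of k^6 is 0.

0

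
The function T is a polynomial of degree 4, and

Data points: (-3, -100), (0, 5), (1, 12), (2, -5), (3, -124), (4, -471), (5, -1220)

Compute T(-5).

Write T(n) = an^4 + bn³ + cn² + dn + e; the 7 given values yield a linear system in the 5 coefficients.
Solving, T(n) = -2n^4 - n³ + 5n² + 5n + 5.
Then T(-5) = -1020.

-1020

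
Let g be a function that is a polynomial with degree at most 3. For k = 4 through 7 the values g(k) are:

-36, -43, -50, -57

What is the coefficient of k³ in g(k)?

First differences: -7, -7, -7.
Level-1 differences are constant, so g has degree 1.
Fitting a degree-1 polynomial gives g(k) = -7k - 8.
The coefficient of k³ is 0.

0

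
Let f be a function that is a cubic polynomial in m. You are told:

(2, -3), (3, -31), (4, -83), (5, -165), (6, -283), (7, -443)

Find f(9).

First differences: -28, -52, -82, -118, -160. Second differences: -24, -30, -36, -42. Third differences: -6, -6, -6.
Level-3 differences are constant, so f has degree 3.
Fitting a degree-3 polynomial gives f(m) = -m³ - 3m² + 6m + 5.
Then f(9) = -913.

-913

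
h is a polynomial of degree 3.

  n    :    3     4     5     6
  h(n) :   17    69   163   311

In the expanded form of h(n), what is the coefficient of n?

Write h(n) = an³ + bn² + cn + d; the 4 given values yield a linear system in the 4 coefficients.
Solving, h(n) = 2n³ - 3n² - n - 7.
The coefficient of n is -1.

-1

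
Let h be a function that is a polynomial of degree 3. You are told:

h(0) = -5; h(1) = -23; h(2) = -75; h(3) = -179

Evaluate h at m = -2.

Write h(m) = am³ + bm² + cm + d; the 4 given values yield a linear system in the 4 coefficients.
Solving, h(m) = -3m³ - 8m² - 7m - 5.
Then h(-2) = 1.

1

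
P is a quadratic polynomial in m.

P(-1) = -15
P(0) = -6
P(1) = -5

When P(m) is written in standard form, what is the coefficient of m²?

-4

Write P(m) = am² + bm + c; the 3 given values yield a linear system in the 3 coefficients.
Solving, P(m) = -4m² + 5m - 6.
The coefficient of m² is -4.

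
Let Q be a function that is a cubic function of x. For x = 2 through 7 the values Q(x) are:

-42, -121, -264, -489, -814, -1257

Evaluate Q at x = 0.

Write Q(x) = ax³ + bx² + cx + d; the 6 given values yield a linear system in the 4 coefficients.
Solving, Q(x) = -3x³ - 5x² + 3x - 4.
Then Q(0) = -4.

-4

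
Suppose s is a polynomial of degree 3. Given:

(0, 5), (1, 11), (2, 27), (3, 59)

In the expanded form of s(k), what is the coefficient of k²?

Write s(k) = ak³ + bk² + ck + d; the 4 given values yield a linear system in the 4 coefficients.
Solving, s(k) = k³ + 2k² + 3k + 5.
The coefficient of k² is 2.

2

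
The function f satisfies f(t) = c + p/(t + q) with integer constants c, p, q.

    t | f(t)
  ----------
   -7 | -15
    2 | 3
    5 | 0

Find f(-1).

15

(f(t) − c)(t + q) = p for each data point; the three points give a linear system in c and q, then p follows.
Solving: c = -5, q = 3, p = 40, so f(t) = -5 + 40/(t + 3).
Then f(-1) = -5 + 40/2 = 15.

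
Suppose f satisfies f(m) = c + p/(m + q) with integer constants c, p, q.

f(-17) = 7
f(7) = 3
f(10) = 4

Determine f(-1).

15

(f(m) − c)(m + q) = p for each data point; the three points give a linear system in c and q, then p follows.
Solving: c = 6, q = -1, p = -18, so f(m) = 6 − 18/(m − 1).
Then f(-1) = 6 − 18/(-2) = 15.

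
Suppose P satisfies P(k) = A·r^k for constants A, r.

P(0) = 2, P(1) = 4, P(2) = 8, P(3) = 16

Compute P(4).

Consecutive ratio: 4/2 = 2, and 8/4 = 2, so r = 2.
Then A·2^0 = 2 gives A = 2, and P(k) = 2·2^k.
P(4) = 2·2^4 = 32.

32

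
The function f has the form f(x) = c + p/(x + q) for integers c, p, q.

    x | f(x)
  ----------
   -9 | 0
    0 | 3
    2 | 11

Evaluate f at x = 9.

-3

(f(x) − c)(x + q) = p for each data point; the three points give a linear system in c and q, then p follows.
Solving: c = -1, q = -3, p = -12, so f(x) = -1 − 12/(x − 3).
Then f(9) = -1 − 12/6 = -3.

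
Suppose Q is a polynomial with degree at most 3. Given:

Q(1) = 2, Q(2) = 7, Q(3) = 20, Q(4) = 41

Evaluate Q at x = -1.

16

Write Q(x) = ax³ + bx² + cx + d; the 4 given values yield a linear system in the 4 coefficients.
Solving, the leading coefficient vanishes, and Q(x) = 4x² - 7x + 5.
Then Q(-1) = 16.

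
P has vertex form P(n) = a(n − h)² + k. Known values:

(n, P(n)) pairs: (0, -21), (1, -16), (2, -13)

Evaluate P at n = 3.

-12

First differences 5, 3; second difference -2 = 2a, so a = -1.
Expanding, the n-coefficient is −2ah = 2h; matching it to the data gives h = 3, and then k = -12.
So P(n) = -1(n − 3)² − 12.
P(3) = -1·0² − 12 = -12.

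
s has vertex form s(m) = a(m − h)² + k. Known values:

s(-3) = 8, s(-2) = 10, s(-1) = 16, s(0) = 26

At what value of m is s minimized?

First differences 2, 6, 10; second difference 4 = 2a, so a = 2.
Expanding, the m-coefficient is −2ah = -4h; matching it to the data gives h = -3, and then k = 8.
So s(m) = 2(m + 3)² + 8.
Hence h = -3.

-3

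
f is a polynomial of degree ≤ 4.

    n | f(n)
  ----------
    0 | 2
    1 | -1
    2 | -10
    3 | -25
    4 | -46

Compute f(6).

-106

First differences: -3, -9, -15, -21. Second differences: -6, -6, -6.
Level-2 differences are constant, so f has degree 2.
Fitting a degree-2 polynomial gives f(n) = -3n² + 2.
Then f(6) = -106.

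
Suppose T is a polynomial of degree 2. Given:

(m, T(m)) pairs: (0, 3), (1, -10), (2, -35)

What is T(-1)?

4

Write T(m) = am² + bm + c; the 3 given values yield a linear system in the 3 coefficients.
Solving, T(m) = -6m² - 7m + 3.
Then T(-1) = 4.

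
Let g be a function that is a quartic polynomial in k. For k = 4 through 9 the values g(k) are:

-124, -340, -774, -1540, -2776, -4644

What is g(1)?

-4

Write g(k) = ak^4 + bk³ + ck² + dk + e; the 6 given values yield a linear system in the 5 coefficients.
Solving, g(k) = -k^4 + 3k³ - 3k² - 3k.
Then g(1) = -4.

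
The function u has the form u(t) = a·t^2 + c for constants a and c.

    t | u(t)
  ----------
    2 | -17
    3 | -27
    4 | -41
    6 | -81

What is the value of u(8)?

From u(2) = -17 and u(3) = -27: 4a + c = -17 and 9a + c = -27.
Subtracting: 5a = -10, so a = -2; then c = -17 − (-2)·4 = -9.
So u(t) = -2t² − 9, and u(8) = -137.

-137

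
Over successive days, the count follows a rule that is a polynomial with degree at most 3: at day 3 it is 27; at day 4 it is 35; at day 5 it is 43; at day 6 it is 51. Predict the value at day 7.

Write the value at m as u(m).
Write u(m) = am³ + bm² + cm + d; the 4 given values yield a linear system in the 4 coefficients.
Solving, the top 2 coefficients vanish, and u(m) = 8m + 3.
Then u(7) = 59.

59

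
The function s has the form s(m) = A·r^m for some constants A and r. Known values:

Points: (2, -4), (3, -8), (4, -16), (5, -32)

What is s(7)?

-128

Consecutive ratio: -8/(-4) = 2, and -16/(-8) = 2, so r = 2.
Then A·2^2 = -4 gives A = -1, and s(m) = -1·2^m.
s(7) = -1·2^7 = -128.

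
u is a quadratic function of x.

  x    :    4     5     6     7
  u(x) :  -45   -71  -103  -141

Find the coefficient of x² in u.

First differences: -26, -32, -38. Second differences: -6, -6.
Level-2 differences are constant, so u has degree 2.
Fitting a degree-2 polynomial gives u(x) = -3x² + x - 1.
The coefficient of x² is -3.

-3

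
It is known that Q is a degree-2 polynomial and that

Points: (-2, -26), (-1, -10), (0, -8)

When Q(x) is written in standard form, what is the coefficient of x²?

Write Q(x) = ax² + bx + c; the 3 given values yield a linear system in the 3 coefficients.
Solving, Q(x) = -7x² - 5x - 8.
The coefficient of x² is -7.

-7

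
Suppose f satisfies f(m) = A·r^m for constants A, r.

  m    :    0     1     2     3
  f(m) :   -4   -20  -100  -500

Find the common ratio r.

5

Consecutive ratio: -20/(-4) = 5, and -100/(-20) = 5, so r = 5.
Then A·5^0 = -4 gives A = -4, and f(m) = -4·5^m.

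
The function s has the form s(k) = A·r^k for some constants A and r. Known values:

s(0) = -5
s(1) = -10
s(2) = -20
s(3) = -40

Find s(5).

-160

Consecutive ratio: -10/(-5) = 2, and -20/(-10) = 2, so r = 2.
Then A·2^0 = -5 gives A = -5, and s(k) = -5·2^k.
s(5) = -5·2^5 = -160.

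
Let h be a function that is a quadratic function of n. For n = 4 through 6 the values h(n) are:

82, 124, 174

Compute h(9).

Write h(n) = an² + bn + c; the 3 given values yield a linear system in the 3 coefficients.
Solving, h(n) = 4n² + 6n - 6.
Then h(9) = 372.

372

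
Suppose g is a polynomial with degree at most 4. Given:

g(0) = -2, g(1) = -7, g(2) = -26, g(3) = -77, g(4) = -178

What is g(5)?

-347

First differences: -5, -19, -51, -101. Second differences: -14, -32, -50. Third differences: -18, -18.
Level-3 differences are constant, so g has degree 3.
Fitting a degree-3 polynomial gives g(x) = -3x³ + 2x² - 4x - 2.
Then g(5) = -347.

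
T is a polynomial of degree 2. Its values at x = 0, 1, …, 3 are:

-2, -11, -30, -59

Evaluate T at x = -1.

-3

First differences: -9, -19, -29. Second differences: -10, -10.
Level-2 differences are constant, so T has degree 2.
Fitting a degree-2 polynomial gives T(x) = -5x² - 4x - 2.
Then T(-1) = -3.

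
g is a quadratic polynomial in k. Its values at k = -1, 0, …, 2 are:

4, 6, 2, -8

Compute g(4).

Write g(k) = ak² + bk + c; the 4 given values yield a linear system in the 3 coefficients.
Solving, g(k) = -3k² - k + 6.
Then g(4) = -46.

-46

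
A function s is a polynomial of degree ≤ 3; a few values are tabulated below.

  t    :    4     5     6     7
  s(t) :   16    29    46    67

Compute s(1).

Write s(t) = at³ + bt² + ct + d; the 4 given values yield a linear system in the 4 coefficients.
Solving, the leading coefficient vanishes, and s(t) = 2t² - 5t + 4.
Then s(1) = 1.

1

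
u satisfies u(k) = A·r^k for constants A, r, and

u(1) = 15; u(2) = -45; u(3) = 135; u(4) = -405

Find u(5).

Consecutive ratio: -45/15 = -3, and 135/(-45) = -3, so r = -3.
Then A·(-3)^1 = 15 gives A = -5, and u(k) = -5·(-3)^k.
u(5) = -5·(-3)^5 = 1215.

1215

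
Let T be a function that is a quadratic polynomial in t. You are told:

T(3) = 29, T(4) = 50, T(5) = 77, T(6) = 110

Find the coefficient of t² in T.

3

Write T(t) = at² + bt + c; the 4 given values yield a linear system in the 3 coefficients.
Solving, T(t) = 3t² + 2.
The coefficient of t² is 3.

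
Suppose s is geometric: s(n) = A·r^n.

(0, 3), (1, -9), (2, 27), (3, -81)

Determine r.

-3

Consecutive ratio: -9/3 = -3, and 27/(-9) = -3, so r = -3.
Then A·(-3)^0 = 3 gives A = 3, and s(n) = 3·(-3)^n.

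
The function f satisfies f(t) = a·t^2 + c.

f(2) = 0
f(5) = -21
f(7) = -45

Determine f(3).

-5

From f(2) = 0 and f(5) = -21: 4a + c = 0 and 25a + c = -21.
Subtracting: 21a = -21, so a = -1; then c = 0 − (-1)·4 = 4.
So f(t) = -1t² + 4, and f(3) = -5.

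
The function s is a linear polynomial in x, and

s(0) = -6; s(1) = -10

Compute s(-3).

Write s(x) = ax + b; the 2 given values yield a linear system in the 2 coefficients.
Solving, s(x) = -4x - 6.
Then s(-3) = 6.

6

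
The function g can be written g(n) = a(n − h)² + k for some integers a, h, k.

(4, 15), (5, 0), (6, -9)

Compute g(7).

First differences -15, -9; second difference 6 = 2a, so a = 3.
Expanding, the n-coefficient is −2ah = -6h; matching it to the data gives h = 7, and then k = -12.
So g(n) = 3(n − 7)² − 12.
g(7) = 3·0² − 12 = -12.

-12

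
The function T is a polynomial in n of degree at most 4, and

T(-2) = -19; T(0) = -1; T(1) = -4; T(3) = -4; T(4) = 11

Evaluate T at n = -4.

Write T(n) = an^4 + bn³ + cn² + dn + e; the 5 given values yield a linear system in the 5 coefficients.
Solving, the leading coefficient vanishes, and T(n) = n³ - 3n² - n - 1.
Then T(-4) = -109.

-109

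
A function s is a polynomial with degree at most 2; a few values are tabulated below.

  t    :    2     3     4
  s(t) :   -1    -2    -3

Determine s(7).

-6

Write s(t) = at² + bt + c; the 3 given values yield a linear system in the 3 coefficients.
Solving, the leading coefficient vanishes, and s(t) = -t + 1.
Then s(7) = -6.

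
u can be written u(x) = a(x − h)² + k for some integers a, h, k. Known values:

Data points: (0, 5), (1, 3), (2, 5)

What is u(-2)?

First differences -2, 2; second difference 4 = 2a, so a = 2.
Expanding, the x-coefficient is −2ah = -4h; matching it to the data gives h = 1, and then k = 3.
So u(x) = 2(x − 1)² + 3.
u(-2) = 2·(-3)² + 3 = 21.

21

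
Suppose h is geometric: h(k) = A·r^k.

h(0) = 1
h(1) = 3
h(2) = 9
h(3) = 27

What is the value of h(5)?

243

Consecutive ratio: 3/1 = 3, and 9/3 = 3, so r = 3.
Then A·3^0 = 1 gives A = 1, and h(k) = 1·3^k.
h(5) = 1·3^5 = 243.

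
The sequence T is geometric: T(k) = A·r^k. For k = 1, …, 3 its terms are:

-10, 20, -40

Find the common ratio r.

-2

Consecutive ratio: 20/(-10) = -2, and -40/20 = -2, so r = -2.
Then A·(-2)^1 = -10 gives A = 5, and T(k) = 5·(-2)^k.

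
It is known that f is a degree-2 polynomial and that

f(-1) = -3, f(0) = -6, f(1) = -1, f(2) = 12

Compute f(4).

62

First differences: -3, 5, 13. Second differences: 8, 8.
Level-2 differences are constant, so f has degree 2.
Fitting a degree-2 polynomial gives f(n) = 4n² + n - 6.
Then f(4) = 62.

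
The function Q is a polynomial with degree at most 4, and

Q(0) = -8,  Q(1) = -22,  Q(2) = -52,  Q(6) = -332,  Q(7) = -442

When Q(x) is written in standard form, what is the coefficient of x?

Write Q(x) = ax^4 + bx³ + cx² + dx + e; the 5 given values yield a linear system in the 5 coefficients.
Solving, the top 2 coefficients vanish, and Q(x) = -8x² - 6x - 8.
The coefficient of x is -6.

-6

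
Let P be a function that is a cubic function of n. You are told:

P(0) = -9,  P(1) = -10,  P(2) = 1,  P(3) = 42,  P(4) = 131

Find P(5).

286

First differences: -1, 11, 41, 89. Second differences: 12, 30, 48. Third differences: 18, 18.
Level-3 differences are constant, so P has degree 3.
Fitting a degree-3 polynomial gives P(n) = 3n³ - 3n² - n - 9.
Then P(5) = 286.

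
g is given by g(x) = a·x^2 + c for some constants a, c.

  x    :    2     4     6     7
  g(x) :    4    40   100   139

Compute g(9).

From g(2) = 4 and g(4) = 40: 4a + c = 4 and 16a + c = 40.
Subtracting: 12a = 36, so a = 3; then c = 4 − 3·4 = -8.
So g(x) = 3x² − 8, and g(9) = 235.

235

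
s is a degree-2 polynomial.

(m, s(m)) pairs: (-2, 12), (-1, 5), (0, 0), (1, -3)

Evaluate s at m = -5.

Write s(m) = am² + bm + c; the 4 given values yield a linear system in the 3 coefficients.
Solving, s(m) = m² - 4m.
Then s(-5) = 45.

45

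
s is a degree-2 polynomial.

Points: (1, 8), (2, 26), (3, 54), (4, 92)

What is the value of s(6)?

First differences: 18, 28, 38. Second differences: 10, 10.
Level-2 differences are constant, so s has degree 2.
Fitting a degree-2 polynomial gives s(t) = 5t² + 3t.
Then s(6) = 198.

198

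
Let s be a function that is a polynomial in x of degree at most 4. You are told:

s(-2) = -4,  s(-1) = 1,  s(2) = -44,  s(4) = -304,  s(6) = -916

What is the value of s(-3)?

11

Write s(x) = ax^4 + bx³ + cx² + dx + e; the 5 given values yield a linear system in the 5 coefficients.
Solving, the leading coefficient vanishes, and s(x) = -3x³ - 8x² + 2x + 8.
Then s(-3) = 11.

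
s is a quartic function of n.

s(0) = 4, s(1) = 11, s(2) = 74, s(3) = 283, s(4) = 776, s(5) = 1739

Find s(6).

Write s(n) = an^4 + bn³ + cn² + dn + e; the 6 given values yield a linear system in the 5 coefficients.
Solving, s(n) = 2n^4 + 3n³ + 5n² - 3n + 4.
Then s(6) = 3406.

3406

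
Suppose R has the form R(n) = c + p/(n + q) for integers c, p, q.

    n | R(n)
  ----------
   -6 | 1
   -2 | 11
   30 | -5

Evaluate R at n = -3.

(R(n) − c)(n + q) = p for each data point; the three points give a linear system in c and q, then p follows.
Solving: c = -4, q = 0, p = -30, so R(n) = -4 − 30/(n + 0).
Then R(-3) = -4 − 30/(-3) = 6.

6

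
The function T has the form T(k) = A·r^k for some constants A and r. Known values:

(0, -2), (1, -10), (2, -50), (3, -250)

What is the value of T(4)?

Consecutive ratio: -10/(-2) = 5, and -50/(-10) = 5, so r = 5.
Then A·5^0 = -2 gives A = -2, and T(k) = -2·5^k.
T(4) = -2·5^4 = -1250.

-1250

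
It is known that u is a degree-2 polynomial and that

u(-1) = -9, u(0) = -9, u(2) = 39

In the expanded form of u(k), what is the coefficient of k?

8

Write u(k) = ak² + bk + c; the 3 given values yield a linear system in the 3 coefficients.
Solving, u(k) = 8k² + 8k - 9.
The coefficient of k is 8.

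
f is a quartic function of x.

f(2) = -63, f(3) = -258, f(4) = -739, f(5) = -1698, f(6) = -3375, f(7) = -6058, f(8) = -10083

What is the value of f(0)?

Write f(x) = ax^4 + bx³ + cx² + dx + e; the 7 given values yield a linear system in the 5 coefficients.
Solving, f(x) = -2x^4 - 4x³ + 3x² - 4x - 3.
Then f(0) = -3.

-3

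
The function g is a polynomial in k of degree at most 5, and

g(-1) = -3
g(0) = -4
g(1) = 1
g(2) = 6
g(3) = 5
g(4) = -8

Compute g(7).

First differences: -1, 5, 5, -1, -13. Second differences: 6, 0, -6, -12. Third differences: -6, -6, -6.
Level-3 differences are constant, so g has degree 3.
Fitting a degree-3 polynomial gives g(k) = -k³ + 3k² + 3k - 4.
Then g(7) = -179.

-179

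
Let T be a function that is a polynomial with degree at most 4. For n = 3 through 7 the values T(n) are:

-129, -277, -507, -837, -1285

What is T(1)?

Write T(n) = an^4 + bn³ + cn² + dn + e; the 5 given values yield a linear system in the 5 coefficients.
Solving, the leading coefficient vanishes, and T(n) = -3n³ - 5n² - 2n + 3.
Then T(1) = -7.

-7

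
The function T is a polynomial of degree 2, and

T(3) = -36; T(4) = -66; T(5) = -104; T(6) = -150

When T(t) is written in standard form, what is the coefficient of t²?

First differences: -30, -38, -46. Second differences: -8, -8.
Level-2 differences are constant, so T has degree 2.
Fitting a degree-2 polynomial gives T(t) = -4t² - 2t + 6.
The coefficient of t² is -4.

-4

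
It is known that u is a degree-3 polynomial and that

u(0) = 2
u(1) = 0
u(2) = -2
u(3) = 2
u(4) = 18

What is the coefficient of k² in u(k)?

Write u(k) = ak³ + bk² + ck + d; the 5 given values yield a linear system in the 4 coefficients.
Solving, u(k) = k³ - 3k² + 2.
The coefficient of k² is -3.

-3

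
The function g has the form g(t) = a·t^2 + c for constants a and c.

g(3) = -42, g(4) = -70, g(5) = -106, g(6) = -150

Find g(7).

From g(3) = -42 and g(4) = -70: 9a + c = -42 and 16a + c = -70.
Subtracting: 7a = -28, so a = -4; then c = -42 − (-4)·9 = -6.
So g(t) = -4t² − 6, and g(7) = -202.

-202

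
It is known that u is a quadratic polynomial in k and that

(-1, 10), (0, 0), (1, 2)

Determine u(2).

Write u(k) = ak² + bk + c; the 3 given values yield a linear system in the 3 coefficients.
Solving, u(k) = 6k² - 4k.
Then u(2) = 16.

16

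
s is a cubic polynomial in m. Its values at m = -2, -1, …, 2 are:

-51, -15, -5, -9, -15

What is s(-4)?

First differences: 36, 10, -4, -6. Second differences: -26, -14, -2. Third differences: 12, 12.
Level-3 differences are constant, so s has degree 3.
Fitting a degree-3 polynomial gives s(m) = 2m³ - 7m² + m - 5.
Then s(-4) = -249.

-249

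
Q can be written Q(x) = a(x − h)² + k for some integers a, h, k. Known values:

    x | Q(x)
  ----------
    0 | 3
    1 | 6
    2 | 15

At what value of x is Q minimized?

0

First differences 3, 9; second difference 6 = 2a, so a = 3.
Expanding, the x-coefficient is −2ah = -6h; matching it to the data gives h = 0, and then k = 3.
So Q(x) = 3(x + 0)² + 3.
Hence h = 0.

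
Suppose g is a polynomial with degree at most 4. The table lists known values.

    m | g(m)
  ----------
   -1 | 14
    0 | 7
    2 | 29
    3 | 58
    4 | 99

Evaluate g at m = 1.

Write g(m) = am^4 + bm³ + cm² + dm + e; the 5 given values yield a linear system in the 5 coefficients.
Solving, the top 2 coefficients vanish, and g(m) = 6m² - m + 7.
Then g(1) = 12.

12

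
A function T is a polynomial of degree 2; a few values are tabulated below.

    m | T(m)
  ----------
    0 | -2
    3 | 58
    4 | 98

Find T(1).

Write T(m) = am² + bm + c; the 3 given values yield a linear system in the 3 coefficients.
Solving, T(m) = 5m² + 5m - 2.
Then T(1) = 8.

8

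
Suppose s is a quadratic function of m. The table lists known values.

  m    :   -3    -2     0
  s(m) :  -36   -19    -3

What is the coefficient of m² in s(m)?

Write s(m) = am² + bm + c; the 3 given values yield a linear system in the 3 coefficients.
Solving, s(m) = -3m² + 2m - 3.
The coefficient of m² is -3.

-3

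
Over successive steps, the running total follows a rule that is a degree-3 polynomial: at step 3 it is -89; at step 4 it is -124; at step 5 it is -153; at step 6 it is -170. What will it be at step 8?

Write the value at k as h(k).
Write h(k) = ak³ + bk² + ck + d; the 4 given values yield a linear system in the 4 coefficients.
Solving, h(k) = k³ - 9k² - 9k - 8.
Then h(8) = -144.

-144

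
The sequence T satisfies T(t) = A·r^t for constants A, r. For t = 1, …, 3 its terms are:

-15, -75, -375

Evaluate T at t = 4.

Consecutive ratio: -75/(-15) = 5, and -375/(-75) = 5, so r = 5.
Then A·5^1 = -15 gives A = -3, and T(t) = -3·5^t.
T(4) = -3·5^4 = -1875.

-1875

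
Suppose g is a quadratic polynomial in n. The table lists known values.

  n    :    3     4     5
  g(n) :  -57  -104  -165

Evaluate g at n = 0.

Write g(n) = an² + bn + c; the 3 given values yield a linear system in the 3 coefficients.
Solving, g(n) = -7n² + 2n.
Then g(0) = 0.

0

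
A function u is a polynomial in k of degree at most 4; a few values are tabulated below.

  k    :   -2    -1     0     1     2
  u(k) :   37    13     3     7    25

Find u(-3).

75

Write u(k) = ak^4 + bk³ + ck² + dk + e; the 5 given values yield a linear system in the 5 coefficients.
Solving, the top 2 coefficients vanish, and u(k) = 7k² - 3k + 3.
Then u(-3) = 75.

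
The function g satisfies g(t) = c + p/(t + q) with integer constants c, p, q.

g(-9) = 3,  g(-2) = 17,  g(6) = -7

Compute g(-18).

1

(g(t) − c)(t + q) = p for each data point; the three points give a linear system in c and q, then p follows.
Solving: c = -1, q = 0, p = -36, so g(t) = -1 − 36/(t + 0).
Then g(-18) = -1 − 36/(-18) = 1.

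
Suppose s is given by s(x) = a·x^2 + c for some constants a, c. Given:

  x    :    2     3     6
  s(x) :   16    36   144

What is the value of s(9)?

324

From s(2) = 16 and s(3) = 36: 4a + c = 16 and 9a + c = 36.
Subtracting: 5a = 20, so a = 4; then c = 16 − 4·4 = 0.
So s(x) = 4x² + 0, and s(9) = 324.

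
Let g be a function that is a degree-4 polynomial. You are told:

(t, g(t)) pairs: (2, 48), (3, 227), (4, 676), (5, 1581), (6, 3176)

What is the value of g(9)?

Write g(t) = at^4 + bt³ + ct² + dt + e; the 5 given values yield a linear system in the 5 coefficients.
Solving, g(t) = 2t^4 + 3t³ - 2t² + 2t - 4.
Then g(9) = 15161.

15161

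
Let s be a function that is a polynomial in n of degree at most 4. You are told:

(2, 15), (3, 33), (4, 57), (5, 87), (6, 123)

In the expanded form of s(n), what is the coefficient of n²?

3

First differences: 18, 24, 30, 36. Second differences: 6, 6, 6.
Level-2 differences are constant, so s has degree 2.
Fitting a degree-2 polynomial gives s(n) = 3n² + 3n - 3.
The coefficient of n² is 3.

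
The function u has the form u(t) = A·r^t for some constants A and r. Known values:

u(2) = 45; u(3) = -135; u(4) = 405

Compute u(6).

Consecutive ratio: -135/45 = -3, and 405/(-135) = -3, so r = -3.
Then A·(-3)^2 = 45 gives A = 5, and u(t) = 5·(-3)^t.
u(6) = 5·(-3)^6 = 3645.

3645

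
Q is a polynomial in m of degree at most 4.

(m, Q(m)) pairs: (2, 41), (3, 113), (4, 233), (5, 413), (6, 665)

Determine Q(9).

First differences: 72, 120, 180, 252. Second differences: 48, 60, 72. Third differences: 12, 12.
Level-3 differences are constant, so Q has degree 3.
Fitting a degree-3 polynomial gives Q(m) = 2m³ + 6m² + 4m - 7.
Then Q(9) = 1973.

1973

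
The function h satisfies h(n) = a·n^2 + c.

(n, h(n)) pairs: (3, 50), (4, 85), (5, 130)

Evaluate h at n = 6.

From h(3) = 50 and h(4) = 85: 9a + c = 50 and 16a + c = 85.
Subtracting: 7a = 35, so a = 5; then c = 50 − 5·9 = 5.
So h(n) = 5n² + 5, and h(6) = 185.

185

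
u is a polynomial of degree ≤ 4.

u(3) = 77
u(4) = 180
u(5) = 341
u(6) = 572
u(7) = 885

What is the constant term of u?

-4

Write u(t) = at^4 + bt³ + ct² + dt + e; the 5 given values yield a linear system in the 5 coefficients.
Solving, the leading coefficient vanishes, and u(t) = 2t³ + 5t² - 6t - 4.
The constant term is u(0) = -4.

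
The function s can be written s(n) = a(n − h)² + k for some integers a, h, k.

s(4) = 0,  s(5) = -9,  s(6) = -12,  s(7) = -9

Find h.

First differences -9, -3, 3; second difference 6 = 2a, so a = 3.
Expanding, the n-coefficient is −2ah = -6h; matching it to the data gives h = 6, and then k = -12.
So s(n) = 3(n − 6)² − 12.
Hence h = 6.

6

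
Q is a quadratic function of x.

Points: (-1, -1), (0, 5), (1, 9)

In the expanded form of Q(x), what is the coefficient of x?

Write Q(x) = ax² + bx + c; the 3 given values yield a linear system in the 3 coefficients.
Solving, Q(x) = -x² + 5x + 5.
The coefficient of x is 5.

5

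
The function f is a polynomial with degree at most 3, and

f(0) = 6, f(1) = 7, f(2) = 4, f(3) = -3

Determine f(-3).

-21

First differences: 1, -3, -7. Second differences: -4, -4.
Level-2 differences are constant, so f has degree 2.
Fitting a degree-2 polynomial gives f(k) = -2k² + 3k + 6.
Then f(-3) = -21.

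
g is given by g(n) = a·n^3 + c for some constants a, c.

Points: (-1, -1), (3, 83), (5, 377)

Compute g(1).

From g(-1) = -1 and g(3) = 83: -1a + c = -1 and 27a + c = 83.
Subtracting: 28a = 84, so a = 3; then c = -1 − 3·(-1) = 2.
So g(n) = 3n³ + 2, and g(1) = 5.

5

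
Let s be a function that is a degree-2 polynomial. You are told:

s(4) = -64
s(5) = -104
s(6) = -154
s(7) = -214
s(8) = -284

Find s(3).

First differences: -40, -50, -60, -70. Second differences: -10, -10, -10.
Level-2 differences are constant, so s has degree 2.
Fitting a degree-2 polynomial gives s(t) = -5t² + 5t - 4.
Then s(3) = -34.

-34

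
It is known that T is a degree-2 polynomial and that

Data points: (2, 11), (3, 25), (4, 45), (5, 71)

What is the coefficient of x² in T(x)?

Write T(x) = ax² + bx + c; the 4 given values yield a linear system in the 3 coefficients.
Solving, T(x) = 3x² - x + 1.
The coefficient of x² is 3.

3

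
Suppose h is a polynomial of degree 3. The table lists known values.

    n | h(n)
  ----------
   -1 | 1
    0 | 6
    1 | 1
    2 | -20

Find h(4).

-134

Write h(n) = an³ + bn² + cn + d; the 4 given values yield a linear system in the 4 coefficients.
Solving, h(n) = -n³ - 5n² + n + 6.
Then h(4) = -134.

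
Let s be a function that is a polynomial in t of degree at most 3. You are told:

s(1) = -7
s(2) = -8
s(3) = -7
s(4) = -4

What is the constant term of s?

-4

First differences: -1, 1, 3. Second differences: 2, 2.
Level-2 differences are constant, so s has degree 2.
Fitting a degree-2 polynomial gives s(t) = t² - 4t - 4.
The constant term is s(0) = -4.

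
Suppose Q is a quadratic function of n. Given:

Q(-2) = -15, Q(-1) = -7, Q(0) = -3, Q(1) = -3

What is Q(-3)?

-27

First differences: 8, 4, 0. Second differences: -4, -4.
Level-2 differences are constant, so Q has degree 2.
Fitting a degree-2 polynomial gives Q(n) = -2n² + 2n - 3.
Then Q(-3) = -27.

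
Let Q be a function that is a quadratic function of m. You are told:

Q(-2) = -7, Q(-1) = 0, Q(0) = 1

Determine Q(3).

Write Q(m) = am² + bm + c; the 3 given values yield a linear system in the 3 coefficients.
Solving, Q(m) = -3m² - 2m + 1.
Then Q(3) = -32.

-32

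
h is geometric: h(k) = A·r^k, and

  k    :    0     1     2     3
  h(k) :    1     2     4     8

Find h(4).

16

Consecutive ratio: 2/1 = 2, and 4/2 = 2, so r = 2.
Then A·2^0 = 1 gives A = 1, and h(k) = 1·2^k.
h(4) = 1·2^4 = 16.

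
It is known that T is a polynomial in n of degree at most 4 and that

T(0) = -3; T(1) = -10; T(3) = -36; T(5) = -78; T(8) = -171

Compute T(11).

-300

Write T(n) = an^4 + bn³ + cn² + dn + e; the 5 given values yield a linear system in the 5 coefficients.
Solving, the top 2 coefficients vanish, and T(n) = -2n² - 5n - 3.
Then T(11) = -300.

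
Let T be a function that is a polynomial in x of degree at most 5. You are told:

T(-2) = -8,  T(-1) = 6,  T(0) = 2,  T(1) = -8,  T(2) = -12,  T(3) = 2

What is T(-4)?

First differences: 14, -4, -10, -4, 14. Second differences: -18, -6, 6, 18. Third differences: 12, 12, 12.
Level-3 differences are constant, so T has degree 3.
Fitting a degree-3 polynomial gives T(x) = 2x³ - 3x² - 9x + 2.
Then T(-4) = -138.

-138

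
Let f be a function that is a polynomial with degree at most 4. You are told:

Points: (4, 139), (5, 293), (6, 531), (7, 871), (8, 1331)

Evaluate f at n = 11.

3611

First differences: 154, 238, 340, 460. Second differences: 84, 102, 120. Third differences: 18, 18.
Level-3 differences are constant, so f has degree 3.
Fitting a degree-3 polynomial gives f(n) = 3n³ - 3n² - 2n + 3.
Then f(11) = 3611.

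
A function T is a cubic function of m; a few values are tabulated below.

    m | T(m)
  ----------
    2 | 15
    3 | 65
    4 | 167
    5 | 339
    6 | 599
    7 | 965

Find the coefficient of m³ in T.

3

Write T(m) = am³ + bm² + cm + d; the 6 given values yield a linear system in the 4 coefficients.
Solving, T(m) = 3m³ - m² - 2m - 1.
The coefficient of m³ is 3.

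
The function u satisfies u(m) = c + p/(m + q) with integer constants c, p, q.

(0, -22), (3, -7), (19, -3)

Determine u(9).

(u(m) − c)(m + q) = p for each data point; the three points give a linear system in c and q, then p follows.
Solving: c = -2, q = 1, p = -20, so u(m) = -2 − 20/(m + 1).
Then u(9) = -2 − 20/10 = -4.

-4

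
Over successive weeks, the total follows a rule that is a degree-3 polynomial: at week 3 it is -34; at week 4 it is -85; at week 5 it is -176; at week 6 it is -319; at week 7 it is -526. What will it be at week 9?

-1180

Write the value at t as u(t).
First differences: -51, -91, -143, -207. Second differences: -40, -52, -64. Third differences: -12, -12.
Level-3 differences are constant, so u has degree 3.
Fitting a degree-3 polynomial gives u(t) = -2t³ + 4t² - 5t - 1.
Then u(9) = -1180.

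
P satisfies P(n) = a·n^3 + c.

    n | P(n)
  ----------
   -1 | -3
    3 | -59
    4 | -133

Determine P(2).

-21

From P(-1) = -3 and P(3) = -59: -1a + c = -3 and 27a + c = -59.
Subtracting: 28a = -56, so a = -2; then c = -3 − (-2)·(-1) = -5.
So P(n) = -2n³ − 5, and P(2) = -21.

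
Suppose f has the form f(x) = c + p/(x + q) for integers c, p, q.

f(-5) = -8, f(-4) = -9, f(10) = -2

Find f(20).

(f(x) − c)(x + q) = p for each data point; the three points give a linear system in c and q, then p follows.
Solving: c = -4, q = 0, p = 20, so f(x) = -4 + 20/(x + 0).
Then f(20) = -4 + 20/20 = -3.

-3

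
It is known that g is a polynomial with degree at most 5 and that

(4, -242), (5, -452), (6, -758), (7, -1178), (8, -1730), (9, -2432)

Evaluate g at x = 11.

Write g(x) = ax^5 + bx^4 + cx³ + dx² + ex + p; the 6 given values yield a linear system in the 6 coefficients.
Solving, the top 2 coefficients vanish, and g(x) = -3x³ - 3x² - 2.
Then g(11) = -4358.

-4358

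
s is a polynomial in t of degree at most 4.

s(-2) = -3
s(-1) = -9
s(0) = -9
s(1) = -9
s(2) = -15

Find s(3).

Write s(t) = at^4 + bt³ + ct² + dt + e; the 5 given values yield a linear system in the 5 coefficients.
Solving, the leading coefficient vanishes, and s(t) = -t³ + t - 9.
Then s(3) = -33.

-33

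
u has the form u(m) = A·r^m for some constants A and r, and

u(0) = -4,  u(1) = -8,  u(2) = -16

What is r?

Consecutive ratio: -8/(-4) = 2, and -16/(-8) = 2, so r = 2.
Then A·2^0 = -4 gives A = -4, and u(m) = -4·2^m.

2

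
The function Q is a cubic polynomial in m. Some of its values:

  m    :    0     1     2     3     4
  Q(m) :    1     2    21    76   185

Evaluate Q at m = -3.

Write Q(m) = am³ + bm² + cm + d; the 5 given values yield a linear system in the 4 coefficients.
Solving, Q(m) = 3m³ - 2m + 1.
Then Q(-3) = -74.

-74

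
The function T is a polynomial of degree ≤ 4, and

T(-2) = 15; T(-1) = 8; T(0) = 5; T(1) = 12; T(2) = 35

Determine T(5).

First differences: -7, -3, 7, 23. Second differences: 4, 10, 16. Third differences: 6, 6.
Level-3 differences are constant, so T has degree 3.
Fitting a degree-3 polynomial gives T(n) = n³ + 5n² + n + 5.
Then T(5) = 260.

260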